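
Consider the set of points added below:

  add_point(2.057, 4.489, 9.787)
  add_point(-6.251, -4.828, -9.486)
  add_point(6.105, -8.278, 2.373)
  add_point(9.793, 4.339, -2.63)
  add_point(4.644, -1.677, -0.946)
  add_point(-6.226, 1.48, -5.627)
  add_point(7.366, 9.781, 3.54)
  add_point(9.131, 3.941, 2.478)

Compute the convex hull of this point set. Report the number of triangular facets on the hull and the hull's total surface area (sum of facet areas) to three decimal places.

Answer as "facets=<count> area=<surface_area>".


facets=10 area=661.874

Extreme-point indices: [0, 1, 2, 3, 5, 6, 7] — 7 of 8 on the boundary.

Per-facet area ½‖(b−a)×(c−a)‖:
  f1: (p2, p3, p1) → 119.4721
  f2: (p0, p2, p1) → 133.6862
  f3: (p5, p3, p1) → 59.3092
  f4: (p5, p0, p1) → 52.5597
  f5: (p7, p2, p3) → 32.3623
  f6: (p7, p0, p2) → 63.7361
  f7: (p6, p5, p3) → 70.9204
  f8: (p6, p5, p0) → 84.6945
  f9: (p6, p7, p3) → 15.8527
  f10: (p6, p7, p0) → 29.2804
Σ area = 661.874

Check V−E+F: 7 − 15 + 10 = 2.


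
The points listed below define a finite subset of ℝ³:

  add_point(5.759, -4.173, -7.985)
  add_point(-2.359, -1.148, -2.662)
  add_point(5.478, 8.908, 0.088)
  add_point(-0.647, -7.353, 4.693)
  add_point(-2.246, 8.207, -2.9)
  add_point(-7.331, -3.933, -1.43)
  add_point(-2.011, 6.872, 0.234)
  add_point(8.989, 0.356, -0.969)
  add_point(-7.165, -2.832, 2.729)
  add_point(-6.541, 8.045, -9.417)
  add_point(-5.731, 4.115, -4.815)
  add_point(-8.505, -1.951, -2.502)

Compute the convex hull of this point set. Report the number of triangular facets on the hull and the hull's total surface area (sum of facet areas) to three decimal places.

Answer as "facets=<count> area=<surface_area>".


facets=16 area=698.400

Points on the hull: [0, 2, 3, 4, 5, 6, 7, 8, 9, 11] (10 of 12).

Area of each hull facet:
  f1: (p0, p9, p11) → 92.5180
  f2: (p0, p2, p7) → 37.8469
  f3: (p0, p2, p9) → 110.1249
  f4: (p3, p2, p7) → 61.8032
  f5: (p3, p0, p7) → 59.3420
  f6: (p4, p2, p9) → 18.8833
  f7: (p5, p0, p11) → 18.0708
  f8: (p5, p3, p0) → 66.7097
  f9: (p8, p5, p11) → 5.3283
  f10: (p8, p5, p3) → 17.4619
  f11: (p8, p9, p11) → 26.1951
  f12: (p6, p4, p2) → 13.2334
  f13: (p6, p3, p2) → 57.2838
  f14: (p6, p8, p3) → 45.4090
  f15: (p6, p4, p9) → 8.0685
  f16: (p6, p8, p9) → 60.1210
Σ area = 698.400

Euler: V−E+F = 10−24+16 = 2.


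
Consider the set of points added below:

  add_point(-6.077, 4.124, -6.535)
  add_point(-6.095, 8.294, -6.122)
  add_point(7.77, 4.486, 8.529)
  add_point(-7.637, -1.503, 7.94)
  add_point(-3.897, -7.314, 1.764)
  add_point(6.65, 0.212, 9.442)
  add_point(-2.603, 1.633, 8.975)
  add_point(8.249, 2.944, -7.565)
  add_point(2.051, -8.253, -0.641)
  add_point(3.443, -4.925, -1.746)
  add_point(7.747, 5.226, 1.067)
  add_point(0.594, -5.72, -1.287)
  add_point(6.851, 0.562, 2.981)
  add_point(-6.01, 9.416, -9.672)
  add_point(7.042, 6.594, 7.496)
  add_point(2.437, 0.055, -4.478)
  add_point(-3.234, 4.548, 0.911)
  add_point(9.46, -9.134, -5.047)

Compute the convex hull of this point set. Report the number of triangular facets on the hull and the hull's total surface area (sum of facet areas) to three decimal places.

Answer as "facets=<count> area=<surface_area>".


Hull vertices (13/18): indices [0, 1, 2, 3, 4, 5, 6, 7, 8, 10, 13, 14, 17].

Area of each hull facet:
  f1: (p7, p13, p17) → 83.9908
  f2: (p4, p5, p3) → 64.8283
  f3: (p0, p13, p17) → 51.0620
  f4: (p0, p4, p17) → 107.9292
  f5: (p0, p13, p3) → 29.8016
  f6: (p0, p4, p3) → 65.2233
  f7: (p8, p5, p17) → 59.7586
  f8: (p8, p4, p17) → 4.3984
  f9: (p8, p4, p5) → 45.1472
  f10: (p1, p13, p3) → 9.7491
  f11: (p1, p14, p13) → 25.4522
  f12: (p6, p5, p3) → 18.5010
  f13: (p6, p1, p3) → 50.3982
  f14: (p6, p1, p14) → 91.6754
  f15: (p10, p7, p13) → 70.6229
  f16: (p10, p14, p13) → 52.9232
  f17: (p2, p6, p5) → 21.0557
  f18: (p2, p6, p14) → 13.2211
  f19: (p2, p5, p17) → 37.6043
  f20: (p2, p10, p14) → 7.9602
  f21: (p2, p7, p17) → 99.6909
  f22: (p2, p10, p7) → 11.8740
Σ area = 1022.868

Euler: V−E+F = 13−33+22 = 2.

facets=22 area=1022.868


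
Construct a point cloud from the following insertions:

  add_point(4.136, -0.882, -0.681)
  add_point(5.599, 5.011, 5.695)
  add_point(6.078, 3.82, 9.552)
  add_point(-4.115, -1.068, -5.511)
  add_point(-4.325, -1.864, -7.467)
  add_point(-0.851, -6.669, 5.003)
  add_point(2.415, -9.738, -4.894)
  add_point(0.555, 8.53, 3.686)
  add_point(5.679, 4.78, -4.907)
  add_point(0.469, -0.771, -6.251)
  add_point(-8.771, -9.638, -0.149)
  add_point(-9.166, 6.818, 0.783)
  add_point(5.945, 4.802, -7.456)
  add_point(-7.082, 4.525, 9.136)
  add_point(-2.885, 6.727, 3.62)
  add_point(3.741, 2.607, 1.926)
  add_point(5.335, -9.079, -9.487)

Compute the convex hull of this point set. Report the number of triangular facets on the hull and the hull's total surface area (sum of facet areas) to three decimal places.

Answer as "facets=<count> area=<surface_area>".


Extreme-point indices: [1, 2, 4, 5, 6, 7, 10, 11, 12, 13, 16] — 11 of 17 on the boundary.

Per-facet area ½‖(b−a)×(c−a)‖:
  f1: (p16, p6, p2) → 50.0446
  f2: (p12, p16, p2) → 119.1547
  f3: (p10, p16, p6) → 19.2320
  f4: (p7, p12, p11) → 66.1459
  f5: (p4, p12, p11) → 78.9746
  f6: (p4, p12, p16) → 70.3454
  f7: (p4, p10, p11) → 74.3521
  f8: (p4, p10, p16) → 70.6882
  f9: (p13, p10, p11) → 71.8136
  f10: (p13, p7, p11) → 41.0953
  f11: (p13, p7, p2) → 47.4052
  f12: (p5, p6, p2) → 67.2990
  f13: (p5, p10, p6) → 51.0037
  f14: (p5, p13, p2) → 77.0235
  f15: (p5, p13, p10) → 66.6096
  f16: (p1, p12, p2) → 9.0774
  f17: (p1, p7, p2) → 11.0186
  f18: (p1, p7, p12) → 40.8461
Σ area = 1032.130

Check V−E+F: 11 − 27 + 18 = 2.

facets=18 area=1032.130


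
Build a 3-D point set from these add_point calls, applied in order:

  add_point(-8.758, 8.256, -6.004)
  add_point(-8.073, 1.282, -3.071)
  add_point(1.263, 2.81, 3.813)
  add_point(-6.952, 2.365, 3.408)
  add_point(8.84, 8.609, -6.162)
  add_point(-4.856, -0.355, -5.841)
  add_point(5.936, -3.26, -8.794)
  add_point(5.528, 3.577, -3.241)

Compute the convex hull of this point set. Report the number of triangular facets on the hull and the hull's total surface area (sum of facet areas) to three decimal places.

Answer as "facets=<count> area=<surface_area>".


facets=12 area=538.269

Points on the hull: [0, 1, 2, 3, 4, 5, 6, 7] (8 of 8).

Facet areas (half cross-product norm):
  f1: (p6, p4, p0) → 106.5313
  f2: (p2, p4, p0) → 100.3467
  f3: (p7, p6, p4) → 28.2909
  f4: (p7, p2, p4) → 19.8925
  f5: (p7, p2, p6) → 31.8451
  f6: (p5, p6, p0) → 43.3157
  f7: (p5, p1, p0) → 17.0621
  f8: (p3, p2, p6) → 58.8001
  f9: (p3, p5, p6) → 49.1474
  f10: (p3, p5, p1) → 12.8419
  f11: (p3, p2, p0) → 45.6329
  f12: (p3, p1, p0) → 24.5631
Σ area = 538.269

Check V−E+F: 8 − 18 + 12 = 2.


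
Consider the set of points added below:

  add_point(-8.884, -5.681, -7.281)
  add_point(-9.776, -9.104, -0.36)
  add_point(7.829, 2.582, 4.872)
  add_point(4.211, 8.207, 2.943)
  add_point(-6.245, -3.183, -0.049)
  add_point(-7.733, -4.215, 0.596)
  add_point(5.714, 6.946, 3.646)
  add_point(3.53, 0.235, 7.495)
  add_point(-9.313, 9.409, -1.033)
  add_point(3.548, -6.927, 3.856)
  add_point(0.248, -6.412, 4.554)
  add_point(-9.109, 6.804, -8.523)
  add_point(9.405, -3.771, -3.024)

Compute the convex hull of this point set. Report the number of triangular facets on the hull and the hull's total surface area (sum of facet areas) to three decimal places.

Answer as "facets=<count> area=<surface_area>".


facets=18 area=934.625

11 of the 13 inputs are extreme points: [0, 1, 2, 3, 6, 7, 8, 9, 10, 11, 12].

Area of each hull facet:
  f1: (p7, p8, p1) → 142.9526
  f2: (p11, p8, p1) → 70.2717
  f3: (p9, p12, p1) → 61.6413
  f4: (p3, p7, p8) → 64.4576
  f5: (p3, p11, p12) → 126.2904
  f6: (p3, p11, p8) → 54.8278
  f7: (p0, p12, p1) → 73.2783
  f8: (p0, p11, p1) → 41.5292
  f9: (p0, p11, p12) → 118.2061
  f10: (p10, p7, p1) → 32.1359
  f11: (p10, p9, p1) → 13.5698
  f12: (p10, p9, p7) → 13.3401
  f13: (p2, p9, p12) → 43.9964
  f14: (p2, p9, p7) → 22.0261
  f15: (p6, p3, p7) → 7.3907
  f16: (p6, p2, p7) → 13.7234
  f17: (p6, p3, p12) → 11.6692
  f18: (p6, p2, p12) → 23.3183
Σ area = 934.625

Euler characteristic 11−27+18 = 2 ✓


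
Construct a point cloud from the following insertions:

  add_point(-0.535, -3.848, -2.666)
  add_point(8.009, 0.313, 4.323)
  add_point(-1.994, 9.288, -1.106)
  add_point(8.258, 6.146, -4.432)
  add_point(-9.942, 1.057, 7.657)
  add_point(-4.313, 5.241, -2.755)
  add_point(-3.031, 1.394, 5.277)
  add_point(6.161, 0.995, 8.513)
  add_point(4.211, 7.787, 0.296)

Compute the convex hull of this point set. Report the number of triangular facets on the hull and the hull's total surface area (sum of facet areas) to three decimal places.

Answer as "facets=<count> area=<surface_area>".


facets=12 area=560.003

Extreme-point indices: [0, 1, 2, 3, 4, 5, 7, 8] — 8 of 9 on the boundary.

Facet areas (half cross-product norm):
  f1: (p7, p0, p4) → 95.5838
  f2: (p5, p0, p4) → 61.1500
  f3: (p5, p0, p3) → 59.4418
  f4: (p8, p7, p3) → 33.4401
  f5: (p1, p0, p3) → 59.5812
  f6: (p1, p7, p3) → 17.8453
  f7: (p1, p7, p0) → 26.0592
  f8: (p2, p5, p3) → 27.6303
  f9: (p2, p8, p3) → 18.2412
  f10: (p2, p5, p4) → 30.3852
  f11: (p2, p7, p4) → 99.5233
  f12: (p2, p8, p7) → 31.1216
Σ area = 560.003

Check V−E+F: 8 − 18 + 12 = 2.


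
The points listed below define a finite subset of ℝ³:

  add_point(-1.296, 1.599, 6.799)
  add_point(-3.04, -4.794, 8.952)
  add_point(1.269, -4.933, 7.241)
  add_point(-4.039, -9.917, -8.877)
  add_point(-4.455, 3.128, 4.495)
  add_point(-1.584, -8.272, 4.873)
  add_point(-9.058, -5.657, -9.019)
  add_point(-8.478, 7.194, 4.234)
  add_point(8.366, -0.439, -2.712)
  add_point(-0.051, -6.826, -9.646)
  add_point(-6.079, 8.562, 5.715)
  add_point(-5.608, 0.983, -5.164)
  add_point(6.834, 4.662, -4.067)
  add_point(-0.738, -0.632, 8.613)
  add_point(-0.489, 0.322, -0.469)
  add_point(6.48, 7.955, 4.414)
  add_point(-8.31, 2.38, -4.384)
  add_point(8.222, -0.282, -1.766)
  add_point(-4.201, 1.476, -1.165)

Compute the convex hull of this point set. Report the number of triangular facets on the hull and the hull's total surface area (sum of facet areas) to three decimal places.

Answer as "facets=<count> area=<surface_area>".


Hull vertices (14/19): indices [1, 2, 3, 5, 6, 7, 8, 9, 10, 12, 13, 15, 16, 17].

Facet areas (half cross-product norm):
  f1: (p7, p1, p6) → 121.3412
  f2: (p7, p1, p10) → 21.8348
  f3: (p13, p1, p10) → 22.5553
  f4: (p5, p1, p6) → 40.4447
  f5: (p5, p3, p6) → 46.1607
  f6: (p9, p12, p8) → 34.3445
  f7: (p9, p5, p8) → 83.9801
  f8: (p9, p5, p3) → 35.8261
  f9: (p9, p3, p6) → 16.4625
  f10: (p9, p12, p6) → 62.0785
  f11: (p16, p12, p10) → 88.6801
  f12: (p16, p7, p10) → 12.2295
  f13: (p16, p12, p6) → 69.5692
  f14: (p16, p7, p6) → 23.8800
  f15: (p15, p12, p10) → 56.8782
  f16: (p15, p13, p10) → 60.5425
  f17: (p15, p12, p8) → 24.8473
  f18: (p15, p17, p8) → 3.4622
  f19: (p2, p5, p1) → 10.8987
  f20: (p2, p13, p1) → 9.8835
  f21: (p2, p5, p8) → 31.9627
  f22: (p2, p17, p8) → 4.0246
  f23: (p2, p15, p13) → 28.3880
  f24: (p2, p15, p17) → 62.4766
Σ area = 972.751

Check V−E+F: 14 − 36 + 24 = 2.

facets=24 area=972.751


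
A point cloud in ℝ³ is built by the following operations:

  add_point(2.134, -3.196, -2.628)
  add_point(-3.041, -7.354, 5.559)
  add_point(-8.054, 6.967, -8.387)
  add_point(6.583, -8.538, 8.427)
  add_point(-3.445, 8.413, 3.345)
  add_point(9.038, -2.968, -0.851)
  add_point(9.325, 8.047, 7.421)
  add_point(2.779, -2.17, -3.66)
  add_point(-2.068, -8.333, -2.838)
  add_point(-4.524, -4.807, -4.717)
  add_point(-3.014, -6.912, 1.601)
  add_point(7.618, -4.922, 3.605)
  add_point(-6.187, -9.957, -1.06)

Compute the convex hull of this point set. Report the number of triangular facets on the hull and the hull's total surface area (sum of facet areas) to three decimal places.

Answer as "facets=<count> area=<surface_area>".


facets=16 area=937.175

Hull vertices (10/13): indices [1, 2, 3, 4, 5, 6, 7, 8, 9, 12].

Triangle areas on the boundary:
  f1: (p4, p6, p2) → 66.4814
  f2: (p4, p12, p2) → 112.2455
  f3: (p5, p6, p2) → 144.2201
  f4: (p1, p4, p6) → 106.3200
  f5: (p1, p4, p12) → 60.6461
  f6: (p3, p1, p12) → 31.8275
  f7: (p3, p8, p12) → 33.0163
  f8: (p3, p8, p5) → 66.5569
  f9: (p3, p5, p6) → 76.0915
  f10: (p3, p1, p6) → 85.1205
  f11: (p9, p12, p2) → 24.3456
  f12: (p9, p8, p12) → 11.1761
  f13: (p7, p8, p5) → 24.6510
  f14: (p7, p9, p8) → 17.5908
  f15: (p7, p5, p2) → 26.6296
  f16: (p7, p9, p2) → 50.2560
Σ area = 937.175

Check V−E+F: 10 − 24 + 16 = 2.


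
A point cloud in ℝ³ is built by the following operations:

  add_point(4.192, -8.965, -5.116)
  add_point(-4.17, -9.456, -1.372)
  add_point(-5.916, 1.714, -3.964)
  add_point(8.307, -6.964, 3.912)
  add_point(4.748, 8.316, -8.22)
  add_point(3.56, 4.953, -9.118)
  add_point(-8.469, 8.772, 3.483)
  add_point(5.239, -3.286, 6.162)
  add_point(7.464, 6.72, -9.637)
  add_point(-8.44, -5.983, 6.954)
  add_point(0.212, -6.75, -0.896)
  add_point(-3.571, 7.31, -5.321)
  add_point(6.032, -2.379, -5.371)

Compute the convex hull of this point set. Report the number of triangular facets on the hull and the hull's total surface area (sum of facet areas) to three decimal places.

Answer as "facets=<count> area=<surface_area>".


11 of the 13 inputs are extreme points: [0, 1, 2, 3, 4, 5, 6, 7, 8, 9, 11].

Per-facet area ½‖(b−a)×(c−a)‖:
  f1: (p2, p9, p6) → 69.8993
  f2: (p7, p9, p6) → 103.7187
  f3: (p7, p9, p3) → 32.8503
  f4: (p7, p8, p3) → 49.7518
  f5: (p11, p2, p6) → 30.7148
  f6: (p0, p8, p3) → 84.2274
  f7: (p4, p7, p6) → 143.2270
  f8: (p4, p7, p8) → 31.9244
  f9: (p4, p11, p6) → 31.4221
  f10: (p5, p11, p2) → 25.7988
  f11: (p5, p0, p8) → 28.8508
  f12: (p5, p4, p8) → 6.1188
  f13: (p5, p4, p11) → 15.4099
  f14: (p1, p2, p9) → 56.5543
  f15: (p1, p9, p3) → 68.7523
  f16: (p1, p0, p3) → 46.4252
  f17: (p1, p5, p2) → 63.2005
  f18: (p1, p5, p0) → 65.9838
Σ area = 954.830

Euler: V−E+F = 11−27+18 = 2.

facets=18 area=954.830


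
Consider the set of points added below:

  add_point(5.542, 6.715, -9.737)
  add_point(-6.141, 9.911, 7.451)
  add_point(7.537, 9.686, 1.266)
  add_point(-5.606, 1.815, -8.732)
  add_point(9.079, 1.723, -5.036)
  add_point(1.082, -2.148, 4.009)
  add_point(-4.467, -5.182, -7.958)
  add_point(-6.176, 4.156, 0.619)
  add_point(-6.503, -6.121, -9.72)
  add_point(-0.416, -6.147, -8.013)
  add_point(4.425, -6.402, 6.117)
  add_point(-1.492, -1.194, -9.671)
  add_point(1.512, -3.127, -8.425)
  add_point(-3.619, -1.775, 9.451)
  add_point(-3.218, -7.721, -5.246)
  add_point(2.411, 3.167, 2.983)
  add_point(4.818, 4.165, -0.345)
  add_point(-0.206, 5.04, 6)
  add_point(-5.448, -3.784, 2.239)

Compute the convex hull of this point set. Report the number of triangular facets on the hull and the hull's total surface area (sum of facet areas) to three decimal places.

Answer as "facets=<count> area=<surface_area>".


13 of the 19 inputs are extreme points: [0, 1, 2, 3, 4, 8, 9, 10, 11, 12, 13, 14, 18].

Triangle areas on the boundary:
  f1: (p11, p0, p8) → 2.5357
  f2: (p3, p1, p8) → 60.9550
  f3: (p3, p0, p8) → 42.9386
  f4: (p3, p0, p1) → 110.2540
  f5: (p2, p0, p4) → 38.8517
  f6: (p2, p0, p1) → 84.3462
  f7: (p2, p10, p4) → 74.5158
  f8: (p2, p13, p1) → 90.1423
  f9: (p2, p10, p13) → 82.5997
  f10: (p9, p10, p4) → 84.4365
  f11: (p14, p10, p13) → 67.2628
  f12: (p14, p9, p8) → 11.9133
  f13: (p14, p9, p10) → 28.9001
  f14: (p12, p0, p4) → 35.8851
  f15: (p12, p9, p4) → 10.3089
  f16: (p12, p11, p0) → 19.8139
  f17: (p12, p11, p8) → 12.9965
  f18: (p12, p9, p8) → 9.9983
  f19: (p18, p14, p8) → 23.2273
  f20: (p18, p14, p13) → 17.3296
  f21: (p18, p1, p8) → 76.5346
  f22: (p18, p13, p1) → 46.6548
Σ area = 1032.401

Check V−E+F: 13 − 33 + 22 = 2.

facets=22 area=1032.401


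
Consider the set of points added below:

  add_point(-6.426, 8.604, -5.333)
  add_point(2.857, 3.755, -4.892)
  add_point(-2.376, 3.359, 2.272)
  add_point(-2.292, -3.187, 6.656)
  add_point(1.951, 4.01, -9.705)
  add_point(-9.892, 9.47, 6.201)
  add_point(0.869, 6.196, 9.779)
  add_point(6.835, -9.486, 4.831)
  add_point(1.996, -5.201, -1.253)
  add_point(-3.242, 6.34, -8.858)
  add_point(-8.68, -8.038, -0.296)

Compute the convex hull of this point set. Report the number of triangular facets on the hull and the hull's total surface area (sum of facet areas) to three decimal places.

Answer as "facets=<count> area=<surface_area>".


10 of the 11 inputs are extreme points: [0, 1, 3, 4, 5, 6, 7, 8, 9, 10].

Area of each hull facet:
  f1: (p8, p4, p7) → 31.6737
  f2: (p3, p6, p5) → 60.8428
  f3: (p3, p6, p7) → 55.5019
  f4: (p1, p6, p7) → 116.0092
  f5: (p1, p4, p7) → 31.5395
  f6: (p1, p4, p6) → 13.8331
  f7: (p0, p6, p5) → 71.2585
  f8: (p0, p4, p6) → 89.0063
  f9: (p10, p8, p7) → 46.2394
  f10: (p10, p3, p7) → 59.1702
  f11: (p10, p8, p4) → 67.2217
  f12: (p10, p3, p5) → 78.2413
  f13: (p10, p0, p5) → 102.6730
  f14: (p9, p0, p4) → 8.6902
  f15: (p9, p10, p4) → 50.6167
  f16: (p9, p10, p0) → 45.6876
Σ area = 928.205

Euler: V−E+F = 10−24+16 = 2.

facets=16 area=928.205


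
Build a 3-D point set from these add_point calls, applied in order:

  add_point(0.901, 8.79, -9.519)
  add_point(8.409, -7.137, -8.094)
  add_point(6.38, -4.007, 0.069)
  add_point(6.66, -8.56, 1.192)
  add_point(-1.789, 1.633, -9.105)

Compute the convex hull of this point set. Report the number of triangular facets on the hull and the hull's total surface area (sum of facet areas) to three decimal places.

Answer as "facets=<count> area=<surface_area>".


facets=6 area=284.266

Points on the hull: [0, 1, 2, 3, 4] (5 of 5).

Per-facet area ½‖(b−a)×(c−a)‖:
  f1: (p0, p1, p4) → 48.4473
  f2: (p3, p1, p4) → 64.4144
  f3: (p2, p0, p4) → 50.5461
  f4: (p2, p3, p4) → 25.3361
  f5: (p2, p0, p1) → 74.6316
  f6: (p2, p3, p1) → 20.8908
Σ area = 284.266

Check V−E+F: 5 − 9 + 6 = 2.


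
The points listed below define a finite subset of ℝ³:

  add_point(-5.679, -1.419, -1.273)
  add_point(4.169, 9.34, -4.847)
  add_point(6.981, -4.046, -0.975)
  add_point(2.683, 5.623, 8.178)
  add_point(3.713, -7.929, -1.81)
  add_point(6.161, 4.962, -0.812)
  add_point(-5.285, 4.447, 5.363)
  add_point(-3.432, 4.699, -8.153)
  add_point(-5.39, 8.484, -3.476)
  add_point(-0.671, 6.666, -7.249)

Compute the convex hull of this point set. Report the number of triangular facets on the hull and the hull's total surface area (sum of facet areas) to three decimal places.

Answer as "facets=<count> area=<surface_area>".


facets=16 area=602.163

Hull vertices (10/10): indices [0, 1, 2, 3, 4, 5, 6, 7, 8, 9].

Area of each hull facet:
  f1: (p8, p3, p1) → 63.6571
  f2: (p7, p8, p0) → 29.2211
  f3: (p6, p8, p0) → 39.3597
  f4: (p6, p8, p3) → 40.1087
  f5: (p5, p1, p2) → 19.9546
  f6: (p5, p3, p2) → 43.4017
  f7: (p5, p3, p1) → 27.2942
  f8: (p4, p7, p0) → 53.6859
  f9: (p4, p6, p0) → 47.0090
  f10: (p4, p3, p2) → 32.4363
  f11: (p4, p6, p3) → 69.6849
  f12: (p9, p1, p2) → 42.3641
  f13: (p9, p4, p2) → 37.0714
  f14: (p9, p4, p7) → 27.7769
  f15: (p9, p8, p1) → 18.4892
  f16: (p9, p7, p8) → 10.6480
Σ area = 602.163

Euler characteristic 10−24+16 = 2 ✓


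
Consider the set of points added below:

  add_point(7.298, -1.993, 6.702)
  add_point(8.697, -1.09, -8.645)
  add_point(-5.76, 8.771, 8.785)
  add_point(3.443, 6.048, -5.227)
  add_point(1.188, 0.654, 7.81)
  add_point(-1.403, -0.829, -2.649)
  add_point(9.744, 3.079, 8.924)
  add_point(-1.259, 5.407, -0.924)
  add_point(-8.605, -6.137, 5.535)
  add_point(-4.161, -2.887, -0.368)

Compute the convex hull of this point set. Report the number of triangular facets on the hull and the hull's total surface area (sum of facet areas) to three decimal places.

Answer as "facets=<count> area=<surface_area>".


Hull vertices (10/10): indices [0, 1, 2, 3, 4, 5, 6, 7, 8, 9].

Per-facet area ½‖(b−a)×(c−a)‖:
  f1: (p0, p6, p8) → 38.8571
  f2: (p0, p1, p8) → 127.1020
  f3: (p0, p1, p6) → 44.8652
  f4: (p4, p6, p8) → 17.7321
  f5: (p4, p2, p8) → 64.8641
  f6: (p4, p2, p6) → 44.0187
  f7: (p3, p2, p6) → 116.4866
  f8: (p3, p1, p6) → 74.8553
  f9: (p7, p2, p8) → 79.9506
  f10: (p7, p3, p2) → 19.1642
  f11: (p9, p1, p8) → 27.1029
  f12: (p9, p7, p8) → 28.2423
  f13: (p5, p3, p1) → 41.1309
  f14: (p5, p9, p1) → 12.9622
  f15: (p5, p7, p3) → 20.6832
  f16: (p5, p9, p7) → 12.5249
Σ area = 770.542

Check V−E+F: 10 − 24 + 16 = 2.

facets=16 area=770.542


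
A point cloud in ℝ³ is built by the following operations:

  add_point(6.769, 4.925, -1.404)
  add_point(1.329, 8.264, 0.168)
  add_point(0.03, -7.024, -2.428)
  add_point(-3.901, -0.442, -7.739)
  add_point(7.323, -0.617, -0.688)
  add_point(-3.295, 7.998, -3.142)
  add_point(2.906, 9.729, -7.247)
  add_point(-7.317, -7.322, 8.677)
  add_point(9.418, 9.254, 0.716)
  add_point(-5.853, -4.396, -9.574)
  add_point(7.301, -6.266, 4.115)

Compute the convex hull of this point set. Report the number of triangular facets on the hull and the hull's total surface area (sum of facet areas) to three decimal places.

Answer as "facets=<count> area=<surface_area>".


facets=14 area=857.972

9 of the 11 inputs are extreme points: [1, 2, 4, 5, 6, 7, 8, 9, 10].

Per-facet area ½‖(b−a)×(c−a)‖:
  f1: (p10, p8, p7) → 118.9339
  f2: (p5, p9, p7) → 125.7948
  f3: (p5, p9, p6) → 53.9207
  f4: (p2, p9, p7) → 61.3596
  f5: (p2, p10, p7) → 64.6386
  f6: (p4, p6, p8) → 51.4815
  f7: (p4, p10, p8) → 28.7208
  f8: (p4, p9, p6) → 99.0723
  f9: (p4, p2, p9) → 43.3665
  f10: (p4, p2, p10) → 33.7783
  f11: (p1, p6, p8) → 31.1215
  f12: (p1, p5, p6) → 20.2960
  f13: (p1, p8, p7) → 69.8389
  f14: (p1, p5, p7) → 55.6486
Σ area = 857.972

Euler: V−E+F = 9−21+14 = 2.


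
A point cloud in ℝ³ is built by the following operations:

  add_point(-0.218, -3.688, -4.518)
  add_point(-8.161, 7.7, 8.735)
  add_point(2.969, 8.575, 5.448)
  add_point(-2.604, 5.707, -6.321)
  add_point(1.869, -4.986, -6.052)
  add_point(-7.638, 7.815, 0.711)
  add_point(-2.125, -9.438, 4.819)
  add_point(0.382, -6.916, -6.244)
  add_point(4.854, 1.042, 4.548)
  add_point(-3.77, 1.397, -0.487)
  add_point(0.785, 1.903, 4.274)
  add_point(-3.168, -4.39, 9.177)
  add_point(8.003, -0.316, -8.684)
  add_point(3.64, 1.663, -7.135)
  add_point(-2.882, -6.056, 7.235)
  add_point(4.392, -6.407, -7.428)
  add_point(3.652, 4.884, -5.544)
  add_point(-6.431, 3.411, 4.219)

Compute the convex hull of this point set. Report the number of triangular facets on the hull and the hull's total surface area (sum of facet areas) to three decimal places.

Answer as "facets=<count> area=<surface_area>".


facets=20 area=864.109

Extreme-point indices: [1, 2, 3, 5, 6, 7, 8, 11, 12, 15, 16, 17] — 12 of 18 on the boundary.

Per-facet area ½‖(b−a)×(c−a)‖:
  f1: (p11, p6, p1) → 30.2842
  f2: (p11, p2, p1) → 72.9818
  f3: (p17, p6, p1) → 32.0391
  f4: (p5, p2, p1) → 43.9217
  f5: (p5, p3, p2) → 50.9818
  f6: (p5, p17, p1) → 18.4328
  f7: (p5, p7, p3) → 53.9512
  f8: (p5, p17, p6) → 22.4679
  f9: (p5, p7, p6) → 101.1592
  f10: (p16, p2, p12) → 32.8624
  f11: (p16, p3, p12) → 18.7892
  f12: (p16, p3, p2) → 36.9172
  f13: (p8, p11, p6) → 36.2335
  f14: (p8, p11, p2) → 40.5499
  f15: (p8, p2, p12) → 51.5506
  f16: (p15, p3, p12) → 44.6164
  f17: (p15, p7, p3) → 27.1816
  f18: (p15, p7, p6) → 21.2049
  f19: (p15, p8, p12) → 48.1516
  f20: (p15, p8, p6) → 79.8318
Σ area = 864.109

Euler: V−E+F = 12−30+20 = 2.


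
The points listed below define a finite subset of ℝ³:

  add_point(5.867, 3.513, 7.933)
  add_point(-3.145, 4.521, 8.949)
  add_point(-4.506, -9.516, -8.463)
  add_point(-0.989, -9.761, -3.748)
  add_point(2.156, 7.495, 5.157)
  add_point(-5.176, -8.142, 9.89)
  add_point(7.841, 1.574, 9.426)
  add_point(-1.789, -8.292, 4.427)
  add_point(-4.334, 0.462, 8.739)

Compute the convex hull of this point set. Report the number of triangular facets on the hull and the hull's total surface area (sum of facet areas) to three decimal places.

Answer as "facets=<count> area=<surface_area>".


Points on the hull: [1, 2, 3, 4, 5, 6, 7, 8] (8 of 9).

Triangle areas on the boundary:
  f1: (p2, p4, p6) → 105.3892
  f2: (p1, p6, p5) → 72.7888
  f3: (p1, p4, p6) → 33.0911
  f4: (p1, p2, p4) → 79.8078
  f5: (p3, p2, p5) → 34.3745
  f6: (p3, p2, p6) → 35.3561
  f7: (p8, p2, p5) → 80.1573
  f8: (p8, p1, p5) → 4.7637
  f9: (p8, p1, p2) → 35.8069
  f10: (p7, p6, p5) → 47.1058
  f11: (p7, p3, p5) → 12.3849
  f12: (p7, p3, p6) → 56.3551
Σ area = 597.381

Euler: V−E+F = 8−18+12 = 2.

facets=12 area=597.381


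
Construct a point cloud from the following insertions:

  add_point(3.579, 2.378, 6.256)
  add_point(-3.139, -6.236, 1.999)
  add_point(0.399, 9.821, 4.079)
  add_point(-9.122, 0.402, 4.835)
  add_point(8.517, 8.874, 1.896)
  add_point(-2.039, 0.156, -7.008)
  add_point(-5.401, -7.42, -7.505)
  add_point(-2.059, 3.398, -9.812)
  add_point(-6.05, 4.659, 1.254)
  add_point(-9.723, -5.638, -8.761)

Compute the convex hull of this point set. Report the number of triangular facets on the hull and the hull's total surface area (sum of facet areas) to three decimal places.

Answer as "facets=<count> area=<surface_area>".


facets=14 area=722.884

Extreme-point indices: [0, 1, 2, 3, 4, 6, 7, 8, 9] — 9 of 10 on the boundary.

Per-facet area ½‖(b−a)×(c−a)‖:
  f1: (p0, p2, p4) → 32.5466
  f2: (p3, p0, p2) → 52.2507
  f3: (p7, p2, p4) → 65.0444
  f4: (p6, p7, p9) → 27.6992
  f5: (p6, p7, p4) → 90.3807
  f6: (p8, p3, p2) → 22.7754
  f7: (p8, p7, p2) → 51.2922
  f8: (p8, p3, p9) → 46.1145
  f9: (p8, p7, p9) → 68.6569
  f10: (p1, p0, p4) → 41.1852
  f11: (p1, p6, p4) → 91.3734
  f12: (p1, p3, p0) → 53.0051
  f13: (p1, p3, p9) → 58.8515
  f14: (p1, p6, p9) → 21.7085
Σ area = 722.884

Euler: V−E+F = 9−21+14 = 2.


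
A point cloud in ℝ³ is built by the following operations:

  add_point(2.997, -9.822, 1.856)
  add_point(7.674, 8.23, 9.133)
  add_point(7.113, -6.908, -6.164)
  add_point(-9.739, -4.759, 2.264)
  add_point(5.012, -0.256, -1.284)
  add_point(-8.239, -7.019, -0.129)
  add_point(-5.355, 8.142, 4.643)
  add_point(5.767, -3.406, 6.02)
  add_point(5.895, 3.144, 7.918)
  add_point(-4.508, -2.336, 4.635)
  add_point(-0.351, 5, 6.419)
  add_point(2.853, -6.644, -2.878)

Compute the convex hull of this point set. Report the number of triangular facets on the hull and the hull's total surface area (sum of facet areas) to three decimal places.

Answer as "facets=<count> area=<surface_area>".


Hull vertices (11/12): indices [0, 1, 2, 3, 4, 5, 6, 7, 8, 9, 10].

Per-facet area ½‖(b−a)×(c−a)‖:
  f1: (p7, p0, p3) → 55.7684
  f2: (p7, p2, p1) → 67.7837
  f3: (p7, p0, p2) → 38.4991
  f4: (p5, p0, p3) → 19.1455
  f5: (p5, p0, p2) → 54.5411
  f6: (p5, p6, p3) → 20.6386
  f7: (p5, p6, p2) → 132.9599
  f8: (p10, p6, p1) → 21.8861
  f9: (p4, p2, p1) → 28.5336
  f10: (p4, p6, p1) → 84.9627
  f11: (p4, p6, p2) → 31.9781
  f12: (p9, p7, p3) → 17.7311
  f13: (p9, p10, p1) → 23.8461
  f14: (p9, p6, p3) → 31.0395
  f15: (p9, p10, p6) → 26.5835
  f16: (p8, p7, p1) → 5.7940
  f17: (p8, p9, p1) → 22.4157
  f18: (p8, p9, p7) → 35.5128
Σ area = 719.619

Euler: V−E+F = 11−27+18 = 2.

facets=18 area=719.619


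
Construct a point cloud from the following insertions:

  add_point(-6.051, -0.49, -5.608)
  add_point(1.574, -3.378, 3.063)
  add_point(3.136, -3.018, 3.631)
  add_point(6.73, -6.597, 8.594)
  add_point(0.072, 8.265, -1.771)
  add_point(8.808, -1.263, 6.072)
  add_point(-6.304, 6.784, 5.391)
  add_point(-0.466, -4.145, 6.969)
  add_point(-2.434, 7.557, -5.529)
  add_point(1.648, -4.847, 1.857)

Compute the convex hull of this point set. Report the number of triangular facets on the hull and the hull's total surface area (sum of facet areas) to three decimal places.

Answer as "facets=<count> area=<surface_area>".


facets=12 area=529.646

Extreme-point indices: [0, 3, 4, 5, 6, 7, 8, 9] — 8 of 10 on the boundary.

Triangle areas on the boundary:
  f1: (p4, p5, p6) → 72.9884
  f2: (p7, p0, p6) → 75.9804
  f3: (p8, p0, p6) → 50.2997
  f4: (p8, p4, p6) → 21.6225
  f5: (p8, p0, p5) → 79.8528
  f6: (p8, p4, p5) → 26.4003
  f7: (p3, p5, p6) → 53.1813
  f8: (p3, p7, p6) → 32.9197
  f9: (p9, p7, p0) → 30.8695
  f10: (p9, p3, p7) → 21.2413
  f11: (p9, p0, p5) → 38.5125
  f12: (p9, p3, p5) → 25.7775
Σ area = 529.646

Check V−E+F: 8 − 18 + 12 = 2.


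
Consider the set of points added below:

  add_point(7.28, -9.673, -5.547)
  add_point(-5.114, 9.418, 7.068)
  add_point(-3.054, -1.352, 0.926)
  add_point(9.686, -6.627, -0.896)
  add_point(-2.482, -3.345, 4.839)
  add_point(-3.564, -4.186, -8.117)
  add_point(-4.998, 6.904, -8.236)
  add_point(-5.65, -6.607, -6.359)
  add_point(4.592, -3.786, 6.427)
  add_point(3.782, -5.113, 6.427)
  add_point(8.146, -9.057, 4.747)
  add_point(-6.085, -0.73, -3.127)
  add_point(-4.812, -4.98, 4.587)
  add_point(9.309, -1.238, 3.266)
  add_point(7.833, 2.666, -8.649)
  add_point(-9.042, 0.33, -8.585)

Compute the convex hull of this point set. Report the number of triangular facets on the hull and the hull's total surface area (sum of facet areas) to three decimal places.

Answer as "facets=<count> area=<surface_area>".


Hull vertices (13/16): indices [0, 1, 3, 5, 6, 7, 8, 9, 10, 12, 13, 14, 15].

Triangle areas on the boundary:
  f1: (p12, p1, p15) → 105.9053
  f2: (p6, p1, p15) → 58.9514
  f3: (p6, p14, p15) → 50.8415
  f4: (p6, p14, p1) → 104.4302
  f5: (p13, p14, p3) → 40.7083
  f6: (p13, p14, p1) → 115.3790
  f7: (p7, p12, p15) → 43.8770
  f8: (p9, p12, p1) → 64.2239
  f9: (p0, p14, p3) → 36.5791
  f10: (p8, p13, p1) → 50.5407
  f11: (p8, p9, p1) → 11.7981
  f12: (p10, p9, p12) → 20.4365
  f13: (p10, p7, p12) → 75.3245
  f14: (p10, p0, p7) → 68.3191
  f15: (p10, p0, p3) → 17.6293
  f16: (p10, p13, p3) → 20.8892
  f17: (p10, p8, p13) → 20.0002
  f18: (p10, p8, p9) → 4.6788
  f19: (p5, p7, p15) → 12.9742
  f20: (p5, p0, p7) → 22.5251
  f21: (p5, p14, p15) → 44.6945
  f22: (p5, p0, p14) → 71.0101
Σ area = 1061.716

Euler characteristic 13−33+22 = 2 ✓

facets=22 area=1061.716


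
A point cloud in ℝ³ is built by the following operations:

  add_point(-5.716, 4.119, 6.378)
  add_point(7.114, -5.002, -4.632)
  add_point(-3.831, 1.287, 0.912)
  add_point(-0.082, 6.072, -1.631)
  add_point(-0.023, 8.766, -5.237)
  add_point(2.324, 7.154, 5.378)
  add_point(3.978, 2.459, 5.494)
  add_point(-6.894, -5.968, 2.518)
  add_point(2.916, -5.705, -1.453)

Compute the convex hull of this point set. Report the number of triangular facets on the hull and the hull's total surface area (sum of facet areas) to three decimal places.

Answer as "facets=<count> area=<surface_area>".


facets=10 area=512.471

Hull vertices (7/9): indices [0, 1, 4, 5, 6, 7, 8].

Per-facet area ½‖(b−a)×(c−a)‖:
  f1: (p4, p1, p7) → 115.1297
  f2: (p0, p4, p7) → 74.5349
  f3: (p6, p0, p7) → 53.4634
  f4: (p8, p1, p7) → 7.8753
  f5: (p8, p6, p7) → 56.5230
  f6: (p8, p6, p1) → 27.9899
  f7: (p5, p0, p4) → 47.5126
  f8: (p5, p6, p0) → 21.5327
  f9: (p5, p4, p1) → 82.2105
  f10: (p5, p6, p1) → 25.6990
Σ area = 512.471

Euler characteristic 7−15+10 = 2 ✓


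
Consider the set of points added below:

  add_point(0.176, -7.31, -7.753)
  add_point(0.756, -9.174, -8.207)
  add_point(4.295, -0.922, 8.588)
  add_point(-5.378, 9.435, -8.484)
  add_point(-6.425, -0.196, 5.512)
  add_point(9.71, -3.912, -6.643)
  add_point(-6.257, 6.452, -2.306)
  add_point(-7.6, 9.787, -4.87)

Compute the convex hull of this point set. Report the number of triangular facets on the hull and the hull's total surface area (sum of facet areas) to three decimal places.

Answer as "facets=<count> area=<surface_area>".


6 of the 8 inputs are extreme points: [1, 2, 3, 4, 5, 7].

Triangle areas on the boundary:
  f1: (p2, p1, p5) → 86.2130
  f2: (p4, p1, p7) → 127.4128
  f3: (p4, p2, p7) → 76.4901
  f4: (p4, p2, p1) → 97.8679
  f5: (p3, p1, p7) → 40.5926
  f6: (p3, p1, p5) → 100.6810
  f7: (p3, p2, p7) → 43.5453
  f8: (p3, p2, p5) → 159.5493
Σ area = 732.352

Euler: V−E+F = 6−12+8 = 2.

facets=8 area=732.352


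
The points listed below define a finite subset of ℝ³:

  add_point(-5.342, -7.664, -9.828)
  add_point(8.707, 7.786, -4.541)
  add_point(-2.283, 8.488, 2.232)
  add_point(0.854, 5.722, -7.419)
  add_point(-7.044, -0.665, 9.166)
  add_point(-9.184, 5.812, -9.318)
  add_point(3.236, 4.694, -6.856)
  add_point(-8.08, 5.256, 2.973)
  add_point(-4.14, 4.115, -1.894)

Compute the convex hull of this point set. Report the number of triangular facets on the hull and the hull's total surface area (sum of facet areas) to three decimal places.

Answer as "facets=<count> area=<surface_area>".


Extreme-point indices: [0, 1, 2, 3, 4, 5, 6, 7] — 8 of 9 on the boundary.

Per-facet area ½‖(b−a)×(c−a)‖:
  f1: (p4, p0, p5) → 131.2608
  f2: (p4, p0, p1) → 198.3623
  f3: (p2, p1, p5) → 88.6519
  f4: (p2, p4, p1) → 65.5838
  f5: (p3, p1, p5) → 12.9600
  f6: (p3, p0, p5) → 68.9502
  f7: (p7, p4, p5) → 34.9184
  f8: (p7, p2, p5) → 41.1872
  f9: (p7, p2, p4) → 27.4228
  f10: (p6, p0, p1) → 22.7938
  f11: (p6, p3, p1) → 6.9215
  f12: (p6, p3, p0) → 19.8038
Σ area = 718.816

Check V−E+F: 8 − 18 + 12 = 2.

facets=12 area=718.816


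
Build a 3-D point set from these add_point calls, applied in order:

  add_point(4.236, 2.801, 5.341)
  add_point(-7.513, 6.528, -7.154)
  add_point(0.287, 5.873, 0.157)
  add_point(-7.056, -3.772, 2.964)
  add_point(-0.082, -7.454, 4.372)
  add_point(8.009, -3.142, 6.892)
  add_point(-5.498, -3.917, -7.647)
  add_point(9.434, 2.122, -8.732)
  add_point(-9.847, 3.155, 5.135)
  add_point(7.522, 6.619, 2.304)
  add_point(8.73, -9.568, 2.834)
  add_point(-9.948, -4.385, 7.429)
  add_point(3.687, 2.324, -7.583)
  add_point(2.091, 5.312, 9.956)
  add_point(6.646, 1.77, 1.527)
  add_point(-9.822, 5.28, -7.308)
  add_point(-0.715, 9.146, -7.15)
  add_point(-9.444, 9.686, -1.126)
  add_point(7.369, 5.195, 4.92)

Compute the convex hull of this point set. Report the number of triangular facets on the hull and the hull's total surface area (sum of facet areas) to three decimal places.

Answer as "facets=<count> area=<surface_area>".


Hull vertices (14/19): indices [1, 4, 5, 6, 7, 8, 9, 10, 11, 13, 15, 16, 17, 18].

Triangle areas on the boundary:
  f1: (p6, p10, p7) → 124.3324
  f2: (p8, p13, p11) → 51.3457
  f3: (p8, p13, p17) → 58.8411
  f4: (p9, p13, p17) → 77.3084
  f5: (p15, p6, p7) → 81.9422
  f6: (p15, p6, p11) → 79.3234
  f7: (p15, p8, p11) → 44.4768
  f8: (p15, p8, p17) → 34.0688
  f9: (p4, p10, p11) → 6.7030
  f10: (p4, p6, p11) → 72.2339
  f11: (p4, p6, p10) → 59.9823
  f12: (p5, p13, p11) → 83.8014
  f13: (p5, p10, p11) → 68.6453
  f14: (p5, p10, p7) → 61.2854
  f15: (p16, p15, p7) → 52.2790
  f16: (p16, p9, p7) → 66.8404
  f17: (p16, p9, p17) → 67.4264
  f18: (p18, p9, p13) → 8.4057
  f19: (p18, p5, p13) → 31.2155
  f20: (p18, p9, p7) → 13.9439
  f21: (p18, p5, p7) → 60.7599
  f22: (p1, p15, p17) → 9.2969
  f23: (p1, p16, p17) → 25.6515
  f24: (p1, p16, p15) → 1.3401
Σ area = 1241.450

Euler characteristic 14−36+24 = 2 ✓

facets=24 area=1241.450


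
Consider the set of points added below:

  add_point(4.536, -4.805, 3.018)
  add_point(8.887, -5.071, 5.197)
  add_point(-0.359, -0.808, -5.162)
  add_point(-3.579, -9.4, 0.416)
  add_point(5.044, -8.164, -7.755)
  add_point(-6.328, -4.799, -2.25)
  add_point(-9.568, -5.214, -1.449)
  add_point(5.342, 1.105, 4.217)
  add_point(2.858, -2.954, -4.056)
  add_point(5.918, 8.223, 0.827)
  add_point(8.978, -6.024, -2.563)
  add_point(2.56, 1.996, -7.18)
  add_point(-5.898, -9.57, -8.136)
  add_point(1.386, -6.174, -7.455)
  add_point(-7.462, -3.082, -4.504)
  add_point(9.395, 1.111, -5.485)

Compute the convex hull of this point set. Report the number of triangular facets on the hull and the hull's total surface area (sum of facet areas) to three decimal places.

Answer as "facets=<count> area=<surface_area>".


facets=18 area=750.371

Extreme-point indices: [1, 3, 4, 6, 7, 9, 10, 11, 12, 14, 15] — 11 of 16 on the boundary.

Area of each hull facet:
  f1: (p1, p9, p15) → 61.2473
  f2: (p11, p9, p15) → 34.6014
  f3: (p11, p4, p15) → 35.0091
  f4: (p7, p9, p6) → 65.5988
  f5: (p7, p1, p6) → 60.8955
  f6: (p7, p1, p9) → 17.1910
  f7: (p3, p1, p6) → 41.5899
  f8: (p3, p4, p1) → 75.2635
  f9: (p10, p1, p15) → 29.1187
  f10: (p10, p4, p15) → 26.4570
  f11: (p10, p4, p1) → 16.6770
  f12: (p12, p11, p4) → 57.4661
  f13: (p12, p3, p6) → 30.0763
  f14: (p12, p3, p4) → 46.7356
  f15: (p14, p12, p6) → 16.2555
  f16: (p14, p12, p11) → 43.7140
  f17: (p14, p9, p6) → 34.7995
  f18: (p14, p11, p9) → 57.6745
Σ area = 750.371

Euler characteristic 11−27+18 = 2 ✓


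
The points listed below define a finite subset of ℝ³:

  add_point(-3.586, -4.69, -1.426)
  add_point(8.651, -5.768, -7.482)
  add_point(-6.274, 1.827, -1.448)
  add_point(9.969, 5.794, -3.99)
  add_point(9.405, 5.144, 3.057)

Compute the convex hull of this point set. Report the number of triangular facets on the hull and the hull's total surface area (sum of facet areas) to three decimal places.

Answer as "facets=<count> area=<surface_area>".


Points on the hull: [0, 1, 2, 3, 4] (5 of 5).

Triangle areas on the boundary:
  f1: (p1, p3, p2) → 98.5031
  f2: (p4, p3, p2) → 58.1744
  f3: (p4, p1, p3) → 42.3450
  f4: (p0, p1, p2) → 43.9869
  f5: (p0, p4, p2) → 57.7646
  f6: (p0, p4, p1) → 98.5816
Σ area = 399.356

Euler: V−E+F = 5−9+6 = 2.

facets=6 area=399.356


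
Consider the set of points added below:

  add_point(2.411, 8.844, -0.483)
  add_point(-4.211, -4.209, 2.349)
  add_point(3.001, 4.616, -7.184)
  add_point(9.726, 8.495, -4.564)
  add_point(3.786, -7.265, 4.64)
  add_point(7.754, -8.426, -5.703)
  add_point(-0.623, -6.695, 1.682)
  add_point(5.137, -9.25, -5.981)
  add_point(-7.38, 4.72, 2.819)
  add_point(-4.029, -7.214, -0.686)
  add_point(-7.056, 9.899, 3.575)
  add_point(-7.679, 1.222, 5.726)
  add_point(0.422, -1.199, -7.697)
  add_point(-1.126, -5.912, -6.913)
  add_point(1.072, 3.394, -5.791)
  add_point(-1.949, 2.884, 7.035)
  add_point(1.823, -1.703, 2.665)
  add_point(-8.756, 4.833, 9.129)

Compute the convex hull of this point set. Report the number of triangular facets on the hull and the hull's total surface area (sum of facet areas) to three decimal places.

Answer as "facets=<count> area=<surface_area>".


14 of the 18 inputs are extreme points: [0, 2, 3, 4, 5, 7, 8, 9, 10, 11, 12, 13, 15, 17].

Per-facet area ½‖(b−a)×(c−a)‖:
  f1: (p9, p4, p17) → 76.4514
  f2: (p9, p4, p7) → 46.0918
  f3: (p15, p4, p17) → 30.1938
  f4: (p15, p4, p3) → 101.7225
  f5: (p5, p4, p3) → 94.3535
  f6: (p5, p4, p7) → 15.0052
  f7: (p5, p12, p7) → 12.7101
  f8: (p0, p10, p17) → 36.2630
  f9: (p0, p10, p3) → 5.1947
  f10: (p0, p15, p17) → 35.0414
  f11: (p0, p15, p3) → 32.1938
  f12: (p2, p10, p3) → 63.3966
  f13: (p2, p10, p12) → 49.6604
  f14: (p2, p5, p3) → 56.7143
  f15: (p2, p5, p12) → 31.5855
  f16: (p13, p12, p7) → 17.6532
  f17: (p13, p9, p7) → 24.7024
  f18: (p13, p10, p12) → 40.9417
  f19: (p11, p9, p17) → 4.4167
  f20: (p8, p13, p9) → 44.3210
  f21: (p8, p11, p9) → 25.0695
  f22: (p8, p13, p10) → 28.0220
  f23: (p8, p10, p17) → 16.7571
  f24: (p8, p11, p17) → 11.5082
Σ area = 899.970

Euler characteristic 14−36+24 = 2 ✓

facets=24 area=899.970


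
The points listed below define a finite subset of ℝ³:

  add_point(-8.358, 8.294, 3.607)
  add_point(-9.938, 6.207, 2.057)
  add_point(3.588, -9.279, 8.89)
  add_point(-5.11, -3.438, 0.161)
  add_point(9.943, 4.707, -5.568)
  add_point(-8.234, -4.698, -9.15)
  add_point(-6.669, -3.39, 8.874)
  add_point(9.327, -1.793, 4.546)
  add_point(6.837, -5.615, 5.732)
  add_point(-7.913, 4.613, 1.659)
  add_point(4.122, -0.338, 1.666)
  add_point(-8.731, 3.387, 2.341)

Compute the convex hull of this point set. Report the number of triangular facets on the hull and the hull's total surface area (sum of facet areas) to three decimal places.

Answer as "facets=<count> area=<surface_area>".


8 of the 12 inputs are extreme points: [0, 1, 2, 4, 5, 6, 7, 8].

Facet areas (half cross-product norm):
  f1: (p0, p7, p4) → 118.4077
  f2: (p0, p5, p1) → 14.9012
  f3: (p0, p5, p4) → 170.0675
  f4: (p8, p7, p4) → 20.8983
  f5: (p8, p7, p2) → 4.6529
  f6: (p8, p5, p4) → 152.0674
  f7: (p8, p5, p2) → 61.7629
  f8: (p6, p7, p2) → 60.9711
  f9: (p6, p0, p7) → 107.3624
  f10: (p6, p0, p1) → 18.4584
  f11: (p6, p5, p1) → 94.5854
  f12: (p6, p5, p2) → 107.1816
Σ area = 931.317

Euler: V−E+F = 8−18+12 = 2.

facets=12 area=931.317
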